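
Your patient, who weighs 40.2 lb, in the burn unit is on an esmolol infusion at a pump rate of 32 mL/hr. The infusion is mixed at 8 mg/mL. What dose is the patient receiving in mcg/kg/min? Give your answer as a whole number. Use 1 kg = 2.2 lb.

Weight = 40.2 lb ÷ 2.2 lb/kg = 18.27273 kg
Concentration = 8 mg/mL = 8000 mcg/mL
Drug rate = 32 mL/hr × 8000 mcg/mL = 256000 mcg/hr
256000 mcg/hr ÷ 60 min/hr = 4266.667 mcg/min
4266.667 mcg/min ÷ 18.27273 kg = 233.4992 mcg/kg/min

233 mcg/kg/min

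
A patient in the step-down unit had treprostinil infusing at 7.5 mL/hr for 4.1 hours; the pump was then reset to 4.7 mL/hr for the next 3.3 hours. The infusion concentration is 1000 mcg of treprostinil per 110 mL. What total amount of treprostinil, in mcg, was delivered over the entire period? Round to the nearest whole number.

421 mcg

Concentration = 1000 mcg ÷ 110 mL = 9.090909 mcg/mL
Stage 1: 7.5 mL/hr × 4.1 hr = 30.75 mL → 30.75 mL × 9.090909 mcg/mL = 279.5455 mcg
Stage 2: 4.7 mL/hr × 3.3 hr = 15.51 mL → 15.51 mL × 9.090909 mcg/mL = 141 mcg
Total = 279.5455 + 141 = 420.5455 mcg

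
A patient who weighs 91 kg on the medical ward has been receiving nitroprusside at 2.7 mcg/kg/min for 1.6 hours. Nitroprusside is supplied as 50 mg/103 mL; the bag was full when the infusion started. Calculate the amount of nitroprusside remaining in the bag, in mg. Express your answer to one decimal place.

Dose = 2.7 mcg/kg/min × 91 kg = 245.7 mcg/min
245.7 mcg/min × 60 min/hr = 14742 mcg/hr
Concentration = 50 mg ÷ 103 mL = 0.4854369 mg/mL = 485.4369 mcg/mL
Rate = 14742 mcg/hr ÷ 485.4369 mcg/mL = 30.36852 mL/hr
Volume infused = 30.36852 mL/hr × 1.6 hr = 48.58963 mL
Volume remaining = 103 − 48.58963 = 54.41037 mL
Drug remaining = 54.41037 mL × 485.4369 mcg/mL = 26412.8 mcg = 26.4128 mg

26.4 mg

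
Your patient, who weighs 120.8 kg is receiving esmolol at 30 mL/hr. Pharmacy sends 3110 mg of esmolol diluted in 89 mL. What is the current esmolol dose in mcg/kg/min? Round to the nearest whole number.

145 mcg/kg/min

Concentration = 3110 mg ÷ 89 mL = 34.94382 mg/mL = 34943.82 mcg/mL
Drug rate = 30 mL/hr × 34943.82 mcg/mL = 1048315 mcg/hr
1048315 mcg/hr ÷ 60 min/hr = 17471.91 mcg/min
17471.91 mcg/min ÷ 120.8 kg = 144.635 mcg/kg/min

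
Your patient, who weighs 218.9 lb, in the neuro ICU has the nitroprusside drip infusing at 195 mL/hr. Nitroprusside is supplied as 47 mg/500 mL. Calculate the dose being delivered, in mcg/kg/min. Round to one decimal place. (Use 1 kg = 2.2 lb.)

Weight = 218.9 lb ÷ 2.2 lb/kg = 99.5 kg
Concentration = 47 mg ÷ 500 mL = 0.094 mg/mL = 94 mcg/mL
Drug rate = 195 mL/hr × 94 mcg/mL = 18330 mcg/hr
18330 mcg/hr ÷ 60 min/hr = 305.5 mcg/min
305.5 mcg/min ÷ 99.5 kg = 3.070352 mcg/kg/min

3.1 mcg/kg/min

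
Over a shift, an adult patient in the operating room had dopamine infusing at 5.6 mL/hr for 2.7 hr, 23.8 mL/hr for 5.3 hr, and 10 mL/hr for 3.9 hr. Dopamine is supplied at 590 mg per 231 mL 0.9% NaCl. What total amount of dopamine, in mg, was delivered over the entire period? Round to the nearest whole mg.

Concentration = 590 mg ÷ 231 mL = 2.554113 mg/mL
Stage 1: 5.6 mL/hr × 2.7 hr = 15.12 mL → 15.12 mL × 2.554113 mg/mL = 38.61818 mg
Stage 2: 23.8 mL/hr × 5.3 hr = 126.14 mL → 126.14 mL × 2.554113 mg/mL = 322.1758 mg
Stage 3: 10 mL/hr × 3.9 hr = 39 mL → 39 mL × 2.554113 mg/mL = 99.61039 mg
Total = 38.61818 + 322.1758 + 99.61039 = 460.4043 mg

460 mg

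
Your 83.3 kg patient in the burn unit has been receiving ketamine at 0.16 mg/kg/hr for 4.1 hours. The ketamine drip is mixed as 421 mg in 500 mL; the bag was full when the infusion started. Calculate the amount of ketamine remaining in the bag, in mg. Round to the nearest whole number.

366 mg

Dose = 0.16 mg/kg/hr × 83.3 kg = 13.328 mg/hr
Concentration = 421 mg ÷ 500 mL = 0.842 mg/mL
Rate = 13.328 mg/hr ÷ 0.842 mg/mL = 15.82898 mL/hr
Volume infused = 15.82898 mL/hr × 4.1 hr = 64.89881 mL
Volume remaining = 500 − 64.89881 = 435.1012 mL
Drug remaining = 435.1012 mL × 0.842 mg/mL = 366.3552 mg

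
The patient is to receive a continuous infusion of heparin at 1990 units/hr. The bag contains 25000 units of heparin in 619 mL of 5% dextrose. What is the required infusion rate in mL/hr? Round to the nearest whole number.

Concentration = 25000 units ÷ 619 mL = 40.38772 units/mL
Rate = 1990 units/hr ÷ 40.38772 units/mL = 49.2724 mL/hr

49 mL/hr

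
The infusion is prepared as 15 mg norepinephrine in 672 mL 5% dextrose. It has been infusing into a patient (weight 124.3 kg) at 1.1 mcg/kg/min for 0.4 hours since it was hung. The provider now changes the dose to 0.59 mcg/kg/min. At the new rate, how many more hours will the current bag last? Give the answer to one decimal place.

Initial rate:
Dose = 1.1 mcg/kg/min × 124.3 kg = 136.73 mcg/min
136.73 mcg/min × 60 min/hr = 8203.8 mcg/hr
Concentration = 15 mg ÷ 672 mL = 0.02232143 mg/mL = 22.32143 mcg/mL
Rate = 8203.8 mcg/hr ÷ 22.32143 mcg/mL = 367.5302 mL/hr
Volume infused so far = 367.5302 mL/hr × 0.4 hr = 147.0121 mL
Volume remaining = 672 − 147.0121 = 524.9879 mL
New rate:
Dose = 0.59 mcg/kg/min × 124.3 kg = 73.337 mcg/min
73.337 mcg/min × 60 min/hr = 4400.22 mcg/hr
Rate = 4400.22 mcg/hr ÷ 22.32143 mcg/mL = 197.1299 mL/hr
Time remaining = 524.9879 mL ÷ 197.1299 mL/hr = 2.663158 hr

2.7 hours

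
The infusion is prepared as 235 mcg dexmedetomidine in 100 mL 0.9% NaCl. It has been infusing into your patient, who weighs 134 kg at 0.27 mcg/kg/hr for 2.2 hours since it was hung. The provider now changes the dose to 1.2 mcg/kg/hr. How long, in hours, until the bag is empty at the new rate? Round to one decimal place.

1.0 hours

Initial rate:
Dose = 0.27 mcg/kg/hr × 134 kg = 36.18 mcg/hr
Concentration = 235 mcg ÷ 100 mL = 2.35 mcg/mL
Rate = 36.18 mcg/hr ÷ 2.35 mcg/mL = 15.39574 mL/hr
Volume infused so far = 15.39574 mL/hr × 2.2 hr = 33.87064 mL
Volume remaining = 100 − 33.87064 = 66.12936 mL
New rate:
Dose = 1.2 mcg/kg/hr × 134 kg = 160.8 mcg/hr
Rate = 160.8 mcg/hr ÷ 2.35 mcg/mL = 68.42553 mL/hr
Time remaining = 66.12936 mL ÷ 68.42553 mL/hr = 0.9664428 hr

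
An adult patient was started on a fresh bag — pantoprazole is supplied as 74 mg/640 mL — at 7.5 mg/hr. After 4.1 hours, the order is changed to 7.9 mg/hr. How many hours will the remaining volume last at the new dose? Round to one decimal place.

Initial rate:
Concentration = 74 mg ÷ 640 mL = 0.115625 mg/mL
Rate = 7.5 mg/hr ÷ 0.115625 mg/mL = 64.86486 mL/hr
Volume infused so far = 64.86486 mL/hr × 4.1 hr = 265.9459 mL
Volume remaining = 640 − 265.9459 = 374.0541 mL
New rate:
Rate = 7.9 mg/hr ÷ 0.115625 mg/mL = 68.32432 mL/hr
Time remaining = 374.0541 mL ÷ 68.32432 mL/hr = 5.474684 hr

5.5 hours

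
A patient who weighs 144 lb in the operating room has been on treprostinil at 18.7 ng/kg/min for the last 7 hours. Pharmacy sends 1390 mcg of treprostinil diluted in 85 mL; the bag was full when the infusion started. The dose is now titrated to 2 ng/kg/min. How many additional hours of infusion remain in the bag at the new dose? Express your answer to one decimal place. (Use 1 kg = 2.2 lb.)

111.5 hours

Initial rate:
Weight = 144 lb ÷ 2.2 lb/kg = 65.45455 kg
Dose = 18.7 ng/kg/min × 65.45455 kg = 1224 ng/min
1224 ng/min × 60 min/hr = 73440 ng/hr
Concentration = 1390 mcg ÷ 85 mL = 16.35294 mcg/mL = 16352.94 ng/mL
Rate = 73440 ng/hr ÷ 16352.94 ng/mL = 4.490935 mL/hr
Volume infused so far = 4.490935 mL/hr × 7 hr = 31.43655 mL
Volume remaining = 85 − 31.43655 = 53.56345 mL
New rate:
Dose = 2 ng/kg/min × 65.45455 kg = 130.9091 ng/min
130.9091 ng/min × 60 min/hr = 7854.545 ng/hr
Rate = 7854.545 ng/hr ÷ 16352.94 ng/mL = 0.4803139 mL/hr
Time remaining = 53.56345 mL ÷ 0.4803139 mL/hr = 111.5176 hr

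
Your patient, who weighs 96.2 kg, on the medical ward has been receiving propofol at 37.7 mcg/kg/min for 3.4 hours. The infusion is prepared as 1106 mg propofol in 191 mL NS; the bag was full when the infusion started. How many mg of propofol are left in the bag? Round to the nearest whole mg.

Dose = 37.7 mcg/kg/min × 96.2 kg = 3626.74 mcg/min
3626.74 mcg/min × 60 min/hr = 217604.4 mcg/hr
Concentration = 1106 mg ÷ 191 mL = 5.790576 mg/mL = 5790.576 mcg/mL
Rate = 217604.4 mcg/hr ÷ 5790.576 mcg/mL = 37.57906 mL/hr
Volume infused = 37.57906 mL/hr × 3.4 hr = 127.7688 mL
Volume remaining = 191 − 127.7688 = 63.2312 mL
Drug remaining = 63.2312 mL × 5790.576 mcg/mL = 366145 mcg = 366.145 mg

366 mg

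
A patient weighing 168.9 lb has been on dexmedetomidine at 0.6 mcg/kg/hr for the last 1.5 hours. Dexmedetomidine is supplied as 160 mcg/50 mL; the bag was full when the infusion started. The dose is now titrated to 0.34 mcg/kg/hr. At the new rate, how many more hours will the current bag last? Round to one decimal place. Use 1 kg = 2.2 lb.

3.5 hours

Initial rate:
Weight = 168.9 lb ÷ 2.2 lb/kg = 76.77273 kg
Dose = 0.6 mcg/kg/hr × 76.77273 kg = 46.06364 mcg/hr
Concentration = 160 mcg ÷ 50 mL = 3.2 mcg/mL
Rate = 46.06364 mcg/hr ÷ 3.2 mcg/mL = 14.39489 mL/hr
Volume infused so far = 14.39489 mL/hr × 1.5 hr = 21.59233 mL
Volume remaining = 50 − 21.59233 = 28.40767 mL
New rate:
Dose = 0.34 mcg/kg/hr × 76.77273 kg = 26.10273 mcg/hr
Rate = 26.10273 mcg/hr ÷ 3.2 mcg/mL = 8.157102 mL/hr
Time remaining = 28.40767 mL ÷ 8.157102 mL/hr = 3.482569 hr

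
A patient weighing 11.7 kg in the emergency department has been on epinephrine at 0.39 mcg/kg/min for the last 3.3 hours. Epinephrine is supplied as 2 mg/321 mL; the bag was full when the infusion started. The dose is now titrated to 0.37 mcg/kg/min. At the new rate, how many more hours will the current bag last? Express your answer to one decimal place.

4.2 hours

Initial rate:
Dose = 0.39 mcg/kg/min × 11.7 kg = 4.563 mcg/min
4.563 mcg/min × 60 min/hr = 273.78 mcg/hr
Concentration = 2 mg ÷ 321 mL = 0.00623053 mg/mL = 6.23053 mcg/mL
Rate = 273.78 mcg/hr ÷ 6.23053 mcg/mL = 43.94169 mL/hr
Volume infused so far = 43.94169 mL/hr × 3.3 hr = 145.0076 mL
Volume remaining = 321 − 145.0076 = 175.9924 mL
New rate:
Dose = 0.37 mcg/kg/min × 11.7 kg = 4.329 mcg/min
4.329 mcg/min × 60 min/hr = 259.74 mcg/hr
Rate = 259.74 mcg/hr ÷ 6.23053 mcg/mL = 41.68827 mL/hr
Time remaining = 175.9924 mL ÷ 41.68827 mL/hr = 4.221629 hr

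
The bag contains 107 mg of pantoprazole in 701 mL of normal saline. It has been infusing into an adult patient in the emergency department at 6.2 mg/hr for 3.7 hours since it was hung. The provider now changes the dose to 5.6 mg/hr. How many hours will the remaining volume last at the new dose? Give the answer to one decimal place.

15.0 hours

Initial rate:
Concentration = 107 mg ÷ 701 mL = 0.1526391 mg/mL
Rate = 6.2 mg/hr ÷ 0.1526391 mg/mL = 40.61869 mL/hr
Volume infused so far = 40.61869 mL/hr × 3.7 hr = 150.2892 mL
Volume remaining = 701 − 150.2892 = 550.7108 mL
New rate:
Rate = 5.6 mg/hr ÷ 0.1526391 mg/mL = 36.68785 mL/hr
Time remaining = 550.7108 mL ÷ 36.68785 mL/hr = 15.01071 hr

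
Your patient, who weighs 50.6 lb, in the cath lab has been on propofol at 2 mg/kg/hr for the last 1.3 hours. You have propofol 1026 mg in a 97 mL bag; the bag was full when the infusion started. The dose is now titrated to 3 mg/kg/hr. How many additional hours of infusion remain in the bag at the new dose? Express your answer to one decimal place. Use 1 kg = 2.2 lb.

14.0 hours

Initial rate:
Weight = 50.6 lb ÷ 2.2 lb/kg = 23 kg
Dose = 2 mg/kg/hr × 23 kg = 46 mg/hr
Concentration = 1026 mg ÷ 97 mL = 10.57732 mg/mL
Rate = 46 mg/hr ÷ 10.57732 mg/mL = 4.348928 mL/hr
Volume infused so far = 4.348928 mL/hr × 1.3 hr = 5.653606 mL
Volume remaining = 97 − 5.653606 = 91.34639 mL
New rate:
Dose = 3 mg/kg/hr × 23 kg = 69 mg/hr
Rate = 69 mg/hr ÷ 10.57732 mg/mL = 6.523392 mL/hr
Time remaining = 91.34639 mL ÷ 6.523392 mL/hr = 14.0029 hr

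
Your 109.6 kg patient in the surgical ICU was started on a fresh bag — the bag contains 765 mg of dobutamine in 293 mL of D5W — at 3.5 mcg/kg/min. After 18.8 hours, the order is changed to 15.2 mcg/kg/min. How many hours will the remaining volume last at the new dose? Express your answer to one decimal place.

Initial rate:
Dose = 3.5 mcg/kg/min × 109.6 kg = 383.6 mcg/min
383.6 mcg/min × 60 min/hr = 23016 mcg/hr
Concentration = 765 mg ÷ 293 mL = 2.610922 mg/mL = 2610.922 mcg/mL
Rate = 23016 mcg/hr ÷ 2610.922 mcg/mL = 8.815278 mL/hr
Volume infused so far = 8.815278 mL/hr × 18.8 hr = 165.7272 mL
Volume remaining = 293 − 165.7272 = 127.2728 mL
New rate:
Dose = 15.2 mcg/kg/min × 109.6 kg = 1665.92 mcg/min
1665.92 mcg/min × 60 min/hr = 99955.2 mcg/hr
Rate = 99955.2 mcg/hr ÷ 2610.922 mcg/mL = 38.28349 mL/hr
Time remaining = 127.2728 mL ÷ 38.28349 mL/hr = 3.324481 hr

3.3 hours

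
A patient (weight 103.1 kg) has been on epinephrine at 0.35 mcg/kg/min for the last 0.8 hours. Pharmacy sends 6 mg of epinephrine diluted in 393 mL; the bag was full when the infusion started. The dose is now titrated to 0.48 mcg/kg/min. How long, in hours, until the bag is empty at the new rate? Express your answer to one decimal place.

1.4 hours

Initial rate:
Dose = 0.35 mcg/kg/min × 103.1 kg = 36.085 mcg/min
36.085 mcg/min × 60 min/hr = 2165.1 mcg/hr
Concentration = 6 mg ÷ 393 mL = 0.01526718 mg/mL = 15.26718 mcg/mL
Rate = 2165.1 mcg/hr ÷ 15.26718 mcg/mL = 141.814 mL/hr
Volume infused so far = 141.814 mL/hr × 0.8 hr = 113.4512 mL
Volume remaining = 393 − 113.4512 = 279.5488 mL
New rate:
Dose = 0.48 mcg/kg/min × 103.1 kg = 49.488 mcg/min
49.488 mcg/min × 60 min/hr = 2969.28 mcg/hr
Rate = 2969.28 mcg/hr ÷ 15.26718 mcg/mL = 194.4878 mL/hr
Time remaining = 279.5488 mL ÷ 194.4878 mL/hr = 1.437359 hr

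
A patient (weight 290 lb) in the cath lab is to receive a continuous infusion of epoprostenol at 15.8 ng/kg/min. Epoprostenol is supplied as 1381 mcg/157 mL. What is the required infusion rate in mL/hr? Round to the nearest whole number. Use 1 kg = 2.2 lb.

14 mL/hr

Weight = 290 lb ÷ 2.2 lb/kg = 131.8182 kg
Dose = 15.8 ng/kg/min × 131.8182 kg = 2082.727 ng/min
2082.727 ng/min × 60 min/hr = 124963.6 ng/hr
Concentration = 1381 mcg ÷ 157 mL = 8.796178 mcg/mL = 8796.178 ng/mL
Rate = 124963.6 ng/hr ÷ 8796.178 ng/mL = 14.20658 mL/hr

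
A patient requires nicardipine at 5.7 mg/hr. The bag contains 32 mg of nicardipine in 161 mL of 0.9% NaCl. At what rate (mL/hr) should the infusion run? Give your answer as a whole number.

29 mL/hr

Concentration = 32 mg ÷ 161 mL = 0.1987578 mg/mL
Rate = 5.7 mg/hr ÷ 0.1987578 mg/mL = 28.67812 mL/hr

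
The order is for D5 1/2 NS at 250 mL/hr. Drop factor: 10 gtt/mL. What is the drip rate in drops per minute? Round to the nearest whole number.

250 mL/hr ÷ 60 min/hr = 4.166667 mL/min
4.166667 mL/min × 10 gtt/mL = 41.66667 gtt/min

42 gtt/min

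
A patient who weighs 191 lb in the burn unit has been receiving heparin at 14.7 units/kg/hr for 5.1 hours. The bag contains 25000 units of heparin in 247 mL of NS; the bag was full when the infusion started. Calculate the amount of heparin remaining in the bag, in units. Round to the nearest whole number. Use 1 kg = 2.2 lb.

Weight = 191 lb ÷ 2.2 lb/kg = 86.81818 kg
Dose = 14.7 units/kg/hr × 86.81818 kg = 1276.227 units/hr
Concentration = 25000 units ÷ 247 mL = 101.2146 units/mL
Rate = 1276.227 units/hr ÷ 101.2146 units/mL = 12.60913 mL/hr
Volume infused = 12.60913 mL/hr × 5.1 hr = 64.30654 mL
Volume remaining = 247 − 64.30654 = 182.6935 mL
Drug remaining = 182.6935 mL × 101.2146 units/mL = 18491.24 units

18491 units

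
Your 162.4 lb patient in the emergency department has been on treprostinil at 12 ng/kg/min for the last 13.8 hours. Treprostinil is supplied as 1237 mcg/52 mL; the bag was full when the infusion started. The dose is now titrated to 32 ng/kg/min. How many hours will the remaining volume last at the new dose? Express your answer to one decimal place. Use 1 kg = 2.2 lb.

3.6 hours

Initial rate:
Weight = 162.4 lb ÷ 2.2 lb/kg = 73.81818 kg
Dose = 12 ng/kg/min × 73.81818 kg = 885.8182 ng/min
885.8182 ng/min × 60 min/hr = 53149.09 ng/hr
Concentration = 1237 mcg ÷ 52 mL = 23.78846 mcg/mL = 23788.46 ng/mL
Rate = 53149.09 ng/hr ÷ 23788.46 ng/mL = 2.234238 mL/hr
Volume infused so far = 2.234238 mL/hr × 13.8 hr = 30.83249 mL
Volume remaining = 52 − 30.83249 = 21.16751 mL
New rate:
Dose = 32 ng/kg/min × 73.81818 kg = 2362.182 ng/min
2362.182 ng/min × 60 min/hr = 141730.9 ng/hr
Rate = 141730.9 ng/hr ÷ 23788.46 ng/mL = 5.957969 mL/hr
Time remaining = 21.16751 mL ÷ 5.957969 mL/hr = 3.552807 hr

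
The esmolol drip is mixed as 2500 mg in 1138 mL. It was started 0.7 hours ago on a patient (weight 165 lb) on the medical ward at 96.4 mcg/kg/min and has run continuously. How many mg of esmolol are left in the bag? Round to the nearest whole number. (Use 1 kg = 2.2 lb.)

Weight = 165 lb ÷ 2.2 lb/kg = 75 kg
Dose = 96.4 mcg/kg/min × 75 kg = 7230 mcg/min
7230 mcg/min × 60 min/hr = 433800 mcg/hr
Concentration = 2500 mg ÷ 1138 mL = 2.196837 mg/mL = 2196.837 mcg/mL
Rate = 433800 mcg/hr ÷ 2196.837 mcg/mL = 197.4658 mL/hr
Volume infused = 197.4658 mL/hr × 0.7 hr = 138.226 mL
Volume remaining = 1138 − 138.226 = 999.774 mL
Drug remaining = 999.774 mL × 2196.837 mcg/mL = 2196340 mcg = 2196.34 mg

2196 mg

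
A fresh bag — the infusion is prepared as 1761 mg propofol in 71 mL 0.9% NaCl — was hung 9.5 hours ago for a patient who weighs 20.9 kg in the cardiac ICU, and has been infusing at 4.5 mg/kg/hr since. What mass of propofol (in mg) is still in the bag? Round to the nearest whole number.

Dose = 4.5 mg/kg/hr × 20.9 kg = 94.05 mg/hr
Concentration = 1761 mg ÷ 71 mL = 24.80282 mg/mL
Rate = 94.05 mg/hr ÷ 24.80282 mg/mL = 3.791908 mL/hr
Volume infused = 3.791908 mL/hr × 9.5 hr = 36.02313 mL
Volume remaining = 71 − 36.02313 = 34.97687 mL
Drug remaining = 34.97687 mL × 24.80282 mg/mL = 867.525 mg

868 mg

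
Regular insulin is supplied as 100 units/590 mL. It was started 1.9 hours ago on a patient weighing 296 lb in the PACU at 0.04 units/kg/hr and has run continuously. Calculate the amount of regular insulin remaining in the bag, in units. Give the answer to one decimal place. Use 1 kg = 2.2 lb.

Weight = 296 lb ÷ 2.2 lb/kg = 134.5455 kg
Dose = 0.04 units/kg/hr × 134.5455 kg = 5.381818 units/hr
Concentration = 100 units ÷ 590 mL = 0.1694915 units/mL
Rate = 5.381818 units/hr ÷ 0.1694915 units/mL = 31.75273 mL/hr
Volume infused = 31.75273 mL/hr × 1.9 hr = 60.33018 mL
Volume remaining = 590 − 60.33018 = 529.6698 mL
Drug remaining = 529.6698 mL × 0.1694915 units/mL = 89.77455 units

89.8 units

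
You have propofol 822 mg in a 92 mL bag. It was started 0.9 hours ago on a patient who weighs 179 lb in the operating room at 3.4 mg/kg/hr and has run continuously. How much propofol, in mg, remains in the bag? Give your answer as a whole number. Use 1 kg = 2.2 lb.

Weight = 179 lb ÷ 2.2 lb/kg = 81.36364 kg
Dose = 3.4 mg/kg/hr × 81.36364 kg = 276.6364 mg/hr
Concentration = 822 mg ÷ 92 mL = 8.934783 mg/mL
Rate = 276.6364 mg/hr ÷ 8.934783 mg/mL = 30.96173 mL/hr
Volume infused = 30.96173 mL/hr × 0.9 hr = 27.86556 mL
Volume remaining = 92 − 27.86556 = 64.13444 mL
Drug remaining = 64.13444 mL × 8.934783 mg/mL = 573.0273 mg

573 mg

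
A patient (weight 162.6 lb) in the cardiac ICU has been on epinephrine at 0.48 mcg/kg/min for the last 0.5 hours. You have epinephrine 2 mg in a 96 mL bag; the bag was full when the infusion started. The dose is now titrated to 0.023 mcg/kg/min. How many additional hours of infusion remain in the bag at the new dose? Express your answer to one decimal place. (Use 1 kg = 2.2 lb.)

Initial rate:
Weight = 162.6 lb ÷ 2.2 lb/kg = 73.90909 kg
Dose = 0.48 mcg/kg/min × 73.90909 kg = 35.47636 mcg/min
35.47636 mcg/min × 60 min/hr = 2128.582 mcg/hr
Concentration = 2 mg ÷ 96 mL = 0.02083333 mg/mL = 20.83333 mcg/mL
Rate = 2128.582 mcg/hr ÷ 20.83333 mcg/mL = 102.1719 mL/hr
Volume infused so far = 102.1719 mL/hr × 0.5 hr = 51.08596 mL
Volume remaining = 96 − 51.08596 = 44.91404 mL
New rate:
Dose = 0.023 mcg/kg/min × 73.90909 kg = 1.699909 mcg/min
1.699909 mcg/min × 60 min/hr = 101.9945 mcg/hr
Rate = 101.9945 mcg/hr ÷ 20.83333 mcg/mL = 4.895738 mL/hr
Time remaining = 44.91404 mL ÷ 4.895738 mL/hr = 9.174109 hr

9.2 hours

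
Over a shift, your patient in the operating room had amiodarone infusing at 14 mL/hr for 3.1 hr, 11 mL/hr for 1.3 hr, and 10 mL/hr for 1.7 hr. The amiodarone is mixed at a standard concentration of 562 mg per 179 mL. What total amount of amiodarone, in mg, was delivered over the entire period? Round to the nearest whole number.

235 mg

Concentration = 562 mg ÷ 179 mL = 3.139665 mg/mL
Stage 1: 14 mL/hr × 3.1 hr = 43.4 mL → 43.4 mL × 3.139665 mg/mL = 136.2615 mg
Stage 2: 11 mL/hr × 1.3 hr = 14.3 mL → 14.3 mL × 3.139665 mg/mL = 44.89721 mg
Stage 3: 10 mL/hr × 1.7 hr = 17 mL → 17 mL × 3.139665 mg/mL = 53.3743 mg
Total = 136.2615 + 44.89721 + 53.3743 = 234.533 mg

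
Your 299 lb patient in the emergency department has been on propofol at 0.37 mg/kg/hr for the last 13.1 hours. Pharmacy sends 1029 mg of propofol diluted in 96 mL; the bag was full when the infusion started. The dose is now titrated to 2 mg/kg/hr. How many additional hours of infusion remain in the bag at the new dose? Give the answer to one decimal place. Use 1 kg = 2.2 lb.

1.4 hours

Initial rate:
Weight = 299 lb ÷ 2.2 lb/kg = 135.9091 kg
Dose = 0.37 mg/kg/hr × 135.9091 kg = 50.28636 mg/hr
Concentration = 1029 mg ÷ 96 mL = 10.71875 mg/mL
Rate = 50.28636 mg/hr ÷ 10.71875 mg/mL = 4.691439 mL/hr
Volume infused so far = 4.691439 mL/hr × 13.1 hr = 61.45785 mL
Volume remaining = 96 − 61.45785 = 34.54215 mL
New rate:
Dose = 2 mg/kg/hr × 135.9091 kg = 271.8182 mg/hr
Rate = 271.8182 mg/hr ÷ 10.71875 mg/mL = 25.35913 mL/hr
Time remaining = 34.54215 mL ÷ 25.35913 mL/hr = 1.362119 hr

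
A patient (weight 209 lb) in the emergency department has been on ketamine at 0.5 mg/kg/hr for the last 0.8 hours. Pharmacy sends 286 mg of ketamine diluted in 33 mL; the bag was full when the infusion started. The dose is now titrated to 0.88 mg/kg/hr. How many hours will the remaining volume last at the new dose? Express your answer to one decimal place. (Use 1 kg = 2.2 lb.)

Initial rate:
Weight = 209 lb ÷ 2.2 lb/kg = 95 kg
Dose = 0.5 mg/kg/hr × 95 kg = 47.5 mg/hr
Concentration = 286 mg ÷ 33 mL = 8.666667 mg/mL
Rate = 47.5 mg/hr ÷ 8.666667 mg/mL = 5.480769 mL/hr
Volume infused so far = 5.480769 mL/hr × 0.8 hr = 4.384615 mL
Volume remaining = 33 − 4.384615 = 28.61538 mL
New rate:
Dose = 0.88 mg/kg/hr × 95 kg = 83.6 mg/hr
Rate = 83.6 mg/hr ÷ 8.666667 mg/mL = 9.646154 mL/hr
Time remaining = 28.61538 mL ÷ 9.646154 mL/hr = 2.966507 hr

3.0 hours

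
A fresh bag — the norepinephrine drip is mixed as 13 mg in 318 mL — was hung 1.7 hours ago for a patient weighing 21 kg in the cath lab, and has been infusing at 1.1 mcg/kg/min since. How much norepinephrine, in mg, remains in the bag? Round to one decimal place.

Dose = 1.1 mcg/kg/min × 21 kg = 23.1 mcg/min
23.1 mcg/min × 60 min/hr = 1386 mcg/hr
Concentration = 13 mg ÷ 318 mL = 0.0408805 mg/mL = 40.8805 mcg/mL
Rate = 1386 mcg/hr ÷ 40.8805 mcg/mL = 33.90369 mL/hr
Volume infused = 33.90369 mL/hr × 1.7 hr = 57.63628 mL
Volume remaining = 318 − 57.63628 = 260.3637 mL
Drug remaining = 260.3637 mL × 40.8805 mcg/mL = 10643.8 mcg = 10.6438 mg

10.6 mg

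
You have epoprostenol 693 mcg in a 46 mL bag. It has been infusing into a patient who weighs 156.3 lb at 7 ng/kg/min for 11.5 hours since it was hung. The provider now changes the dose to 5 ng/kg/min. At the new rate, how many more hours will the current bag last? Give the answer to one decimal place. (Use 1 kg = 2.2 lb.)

16.4 hours

Initial rate:
Weight = 156.3 lb ÷ 2.2 lb/kg = 71.04545 kg
Dose = 7 ng/kg/min × 71.04545 kg = 497.3182 ng/min
497.3182 ng/min × 60 min/hr = 29839.09 ng/hr
Concentration = 693 mcg ÷ 46 mL = 15.06522 mcg/mL = 15065.22 ng/mL
Rate = 29839.09 ng/hr ÷ 15065.22 ng/mL = 1.980661 mL/hr
Volume infused so far = 1.980661 mL/hr × 11.5 hr = 22.7776 mL
Volume remaining = 46 − 22.7776 = 23.2224 mL
New rate:
Dose = 5 ng/kg/min × 71.04545 kg = 355.2273 ng/min
355.2273 ng/min × 60 min/hr = 21313.64 ng/hr
Rate = 21313.64 ng/hr ÷ 15065.22 ng/mL = 1.414758 mL/hr
Time remaining = 23.2224 mL ÷ 1.414758 mL/hr = 16.4144 hr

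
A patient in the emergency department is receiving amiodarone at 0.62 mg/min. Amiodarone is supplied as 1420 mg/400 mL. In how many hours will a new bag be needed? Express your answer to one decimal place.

38.2 hours

0.62 mg/min × 60 min/hr = 37.2 mg/hr
Concentration = 1420 mg ÷ 400 mL = 3.55 mg/mL
Rate = 37.2 mg/hr ÷ 3.55 mg/mL = 10.47887 mL/hr
Duration = 400 mL ÷ 10.47887 mL/hr = 38.17204 hr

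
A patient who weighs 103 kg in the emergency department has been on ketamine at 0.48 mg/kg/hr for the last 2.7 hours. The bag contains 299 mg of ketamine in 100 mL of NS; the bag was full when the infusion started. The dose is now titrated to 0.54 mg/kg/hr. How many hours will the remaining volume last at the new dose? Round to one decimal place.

Initial rate:
Dose = 0.48 mg/kg/hr × 103 kg = 49.44 mg/hr
Concentration = 299 mg ÷ 100 mL = 2.99 mg/mL
Rate = 49.44 mg/hr ÷ 2.99 mg/mL = 16.53512 mL/hr
Volume infused so far = 16.53512 mL/hr × 2.7 hr = 44.64482 mL
Volume remaining = 100 − 44.64482 = 55.35518 mL
New rate:
Dose = 0.54 mg/kg/hr × 103 kg = 55.62 mg/hr
Rate = 55.62 mg/hr ÷ 2.99 mg/mL = 18.60201 mL/hr
Time remaining = 55.35518 mL ÷ 18.60201 mL/hr = 2.975764 hr

3.0 hours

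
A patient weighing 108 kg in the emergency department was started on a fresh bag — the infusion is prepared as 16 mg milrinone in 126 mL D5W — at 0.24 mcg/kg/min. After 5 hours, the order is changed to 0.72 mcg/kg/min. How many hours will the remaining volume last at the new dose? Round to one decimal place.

1.8 hours

Initial rate:
Dose = 0.24 mcg/kg/min × 108 kg = 25.92 mcg/min
25.92 mcg/min × 60 min/hr = 1555.2 mcg/hr
Concentration = 16 mg ÷ 126 mL = 0.1269841 mg/mL = 126.9841 mcg/mL
Rate = 1555.2 mcg/hr ÷ 126.9841 mcg/mL = 12.2472 mL/hr
Volume infused so far = 12.2472 mL/hr × 5 hr = 61.236 mL
Volume remaining = 126 − 61.236 = 64.764 mL
New rate:
Dose = 0.72 mcg/kg/min × 108 kg = 77.76 mcg/min
77.76 mcg/min × 60 min/hr = 4665.6 mcg/hr
Rate = 4665.6 mcg/hr ÷ 126.9841 mcg/mL = 36.7416 mL/hr
Time remaining = 64.764 mL ÷ 36.7416 mL/hr = 1.762689 hr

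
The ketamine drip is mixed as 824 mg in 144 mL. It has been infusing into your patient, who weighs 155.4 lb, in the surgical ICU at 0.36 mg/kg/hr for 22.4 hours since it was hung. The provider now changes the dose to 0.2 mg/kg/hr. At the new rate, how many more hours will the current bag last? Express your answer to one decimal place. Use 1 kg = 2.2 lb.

18.0 hours

Initial rate:
Weight = 155.4 lb ÷ 2.2 lb/kg = 70.63636 kg
Dose = 0.36 mg/kg/hr × 70.63636 kg = 25.42909 mg/hr
Concentration = 824 mg ÷ 144 mL = 5.722222 mg/mL
Rate = 25.42909 mg/hr ÷ 5.722222 mg/mL = 4.443919 mL/hr
Volume infused so far = 4.443919 mL/hr × 22.4 hr = 99.54378 mL
Volume remaining = 144 − 99.54378 = 44.45622 mL
New rate:
Dose = 0.2 mg/kg/hr × 70.63636 kg = 14.12727 mg/hr
Rate = 14.12727 mg/hr ÷ 5.722222 mg/mL = 2.468844 mL/hr
Time remaining = 44.45622 mL ÷ 2.468844 mL/hr = 18.0069 hr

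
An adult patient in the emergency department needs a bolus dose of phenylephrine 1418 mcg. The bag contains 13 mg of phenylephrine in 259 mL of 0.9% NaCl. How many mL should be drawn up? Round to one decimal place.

Concentration = 13 mg ÷ 259 mL = 0.05019305 mg/mL = 50.19305 mcg/mL
Volume = 1418 mcg ÷ 50.19305 mcg/mL = 28.25092 mL

28.3 mL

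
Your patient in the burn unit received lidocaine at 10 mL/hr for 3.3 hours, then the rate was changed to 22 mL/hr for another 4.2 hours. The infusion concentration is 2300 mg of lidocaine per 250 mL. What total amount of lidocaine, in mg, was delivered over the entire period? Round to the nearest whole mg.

Concentration = 2300 mg ÷ 250 mL = 9.2 mg/mL
Stage 1: 10 mL/hr × 3.3 hr = 33 mL → 33 mL × 9.2 mg/mL = 303.6 mg
Stage 2: 22 mL/hr × 4.2 hr = 92.4 mL → 92.4 mL × 9.2 mg/mL = 850.08 mg
Total = 303.6 + 850.08 = 1153.68 mg

1154 mg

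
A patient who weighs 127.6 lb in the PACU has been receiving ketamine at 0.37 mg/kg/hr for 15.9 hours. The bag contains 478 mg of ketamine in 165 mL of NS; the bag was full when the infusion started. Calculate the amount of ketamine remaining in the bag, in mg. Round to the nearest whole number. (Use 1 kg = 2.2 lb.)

Weight = 127.6 lb ÷ 2.2 lb/kg = 58 kg
Dose = 0.37 mg/kg/hr × 58 kg = 21.46 mg/hr
Concentration = 478 mg ÷ 165 mL = 2.89697 mg/mL
Rate = 21.46 mg/hr ÷ 2.89697 mg/mL = 7.407741 mL/hr
Volume infused = 7.407741 mL/hr × 15.9 hr = 117.7831 mL
Volume remaining = 165 − 117.7831 = 47.21692 mL
Drug remaining = 47.21692 mL × 2.89697 mg/mL = 136.786 mg

137 mg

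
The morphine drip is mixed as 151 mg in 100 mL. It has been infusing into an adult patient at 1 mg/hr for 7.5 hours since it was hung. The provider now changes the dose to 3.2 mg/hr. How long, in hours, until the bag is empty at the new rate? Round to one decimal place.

44.8 hours

Initial rate:
Concentration = 151 mg ÷ 100 mL = 1.51 mg/mL
Rate = 1 mg/hr ÷ 1.51 mg/mL = 0.6622517 mL/hr
Volume infused so far = 0.6622517 mL/hr × 7.5 hr = 4.966887 mL
Volume remaining = 100 − 4.966887 = 95.03311 mL
New rate:
Rate = 3.2 mg/hr ÷ 1.51 mg/mL = 2.119205 mL/hr
Time remaining = 95.03311 mL ÷ 2.119205 mL/hr = 44.84375 hr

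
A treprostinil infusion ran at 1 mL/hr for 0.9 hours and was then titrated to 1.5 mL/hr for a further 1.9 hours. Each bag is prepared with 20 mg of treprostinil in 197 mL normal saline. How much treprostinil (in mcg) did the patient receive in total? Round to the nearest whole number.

381 mcg

Concentration = 20 mg ÷ 197 mL = 0.1015228 mg/mL
Stage 1: 1 mL/hr × 0.9 hr = 0.9 mL → 0.9 mL × 0.1015228 mg/mL = 0.09137056 mg
Stage 2: 1.5 mL/hr × 1.9 hr = 2.85 mL → 2.85 mL × 0.1015228 mg/mL = 0.2893401 mg
Total = 0.09137056 + 0.2893401 = 0.3807107 mg = 380.7107 mcg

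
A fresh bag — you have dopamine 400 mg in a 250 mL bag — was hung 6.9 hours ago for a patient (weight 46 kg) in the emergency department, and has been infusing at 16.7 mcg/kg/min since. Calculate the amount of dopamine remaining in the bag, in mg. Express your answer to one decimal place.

82.0 mg

Dose = 16.7 mcg/kg/min × 46 kg = 768.2 mcg/min
768.2 mcg/min × 60 min/hr = 46092 mcg/hr
Concentration = 400 mg ÷ 250 mL = 1.6 mg/mL = 1600 mcg/mL
Rate = 46092 mcg/hr ÷ 1600 mcg/mL = 28.8075 mL/hr
Volume infused = 28.8075 mL/hr × 6.9 hr = 198.7717 mL
Volume remaining = 250 − 198.7717 = 51.22825 mL
Drug remaining = 51.22825 mL × 1600 mcg/mL = 81965.2 mcg = 81.9652 mg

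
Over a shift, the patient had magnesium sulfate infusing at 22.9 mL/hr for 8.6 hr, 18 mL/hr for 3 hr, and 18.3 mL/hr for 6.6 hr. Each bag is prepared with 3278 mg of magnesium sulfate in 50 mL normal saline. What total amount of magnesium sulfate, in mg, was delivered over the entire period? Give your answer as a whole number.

24370 mg

Concentration = 3278 mg ÷ 50 mL = 65.56 mg/mL
Stage 1: 22.9 mL/hr × 8.6 hr = 196.94 mL → 196.94 mL × 65.56 mg/mL = 12911.39 mg
Stage 2: 18 mL/hr × 3 hr = 54 mL → 54 mL × 65.56 mg/mL = 3540.24 mg
Stage 3: 18.3 mL/hr × 6.6 hr = 120.78 mL → 120.78 mL × 65.56 mg/mL = 7918.337 mg
Total = 12911.39 + 3540.24 + 7918.337 = 24369.96 mg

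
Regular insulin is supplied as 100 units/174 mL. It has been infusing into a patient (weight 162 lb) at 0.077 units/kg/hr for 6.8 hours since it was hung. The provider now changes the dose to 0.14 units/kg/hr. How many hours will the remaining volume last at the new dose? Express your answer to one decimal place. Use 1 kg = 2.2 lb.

Initial rate:
Weight = 162 lb ÷ 2.2 lb/kg = 73.63636 kg
Dose = 0.077 units/kg/hr × 73.63636 kg = 5.67 units/hr
Concentration = 100 units ÷ 174 mL = 0.5747126 units/mL
Rate = 5.67 units/hr ÷ 0.5747126 units/mL = 9.8658 mL/hr
Volume infused so far = 9.8658 mL/hr × 6.8 hr = 67.08744 mL
Volume remaining = 174 − 67.08744 = 106.9126 mL
New rate:
Dose = 0.14 units/kg/hr × 73.63636 kg = 10.30909 units/hr
Rate = 10.30909 units/hr ÷ 0.5747126 units/mL = 17.93782 mL/hr
Time remaining = 106.9126 mL ÷ 17.93782 mL/hr = 5.960176 hr

6.0 hours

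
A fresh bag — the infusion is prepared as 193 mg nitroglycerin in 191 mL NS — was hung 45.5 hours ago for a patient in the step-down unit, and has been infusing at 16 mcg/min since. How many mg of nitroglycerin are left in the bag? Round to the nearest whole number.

149 mg

16 mcg/min × 60 min/hr = 960 mcg/hr
Concentration = 193 mg ÷ 191 mL = 1.010471 mg/mL = 1010.471 mcg/mL
Rate = 960 mcg/hr ÷ 1010.471 mcg/mL = 0.9500518 mL/hr
Volume infused = 0.9500518 mL/hr × 45.5 hr = 43.22736 mL
Volume remaining = 191 − 43.22736 = 147.7726 mL
Drug remaining = 147.7726 mL × 1010.471 mcg/mL = 149320 mcg = 149.32 mg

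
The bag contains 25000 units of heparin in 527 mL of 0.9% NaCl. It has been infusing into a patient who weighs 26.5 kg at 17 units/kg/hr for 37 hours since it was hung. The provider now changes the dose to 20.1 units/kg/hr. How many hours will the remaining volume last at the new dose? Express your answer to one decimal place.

15.6 hours

Initial rate:
Dose = 17 units/kg/hr × 26.5 kg = 450.5 units/hr
Concentration = 25000 units ÷ 527 mL = 47.43833 units/mL
Rate = 450.5 units/hr ÷ 47.43833 units/mL = 9.49654 mL/hr
Volume infused so far = 9.49654 mL/hr × 37 hr = 351.372 mL
Volume remaining = 527 − 351.372 = 175.628 mL
New rate:
Dose = 20.1 units/kg/hr × 26.5 kg = 532.65 units/hr
Rate = 532.65 units/hr ÷ 47.43833 units/mL = 11.22826 mL/hr
Time remaining = 175.628 mL ÷ 11.22826 mL/hr = 15.6416 hr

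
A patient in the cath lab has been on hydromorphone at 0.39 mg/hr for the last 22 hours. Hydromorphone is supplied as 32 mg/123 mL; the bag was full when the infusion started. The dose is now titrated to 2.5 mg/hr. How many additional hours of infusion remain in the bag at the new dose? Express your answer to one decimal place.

9.4 hours

Initial rate:
Concentration = 32 mg ÷ 123 mL = 0.2601626 mg/mL
Rate = 0.39 mg/hr ÷ 0.2601626 mg/mL = 1.499062 mL/hr
Volume infused so far = 1.499062 mL/hr × 22 hr = 32.97937 mL
Volume remaining = 123 − 32.97937 = 90.02062 mL
New rate:
Rate = 2.5 mg/hr ÷ 0.2601626 mg/mL = 9.609375 mL/hr
Time remaining = 90.02062 mL ÷ 9.609375 mL/hr = 9.368 hr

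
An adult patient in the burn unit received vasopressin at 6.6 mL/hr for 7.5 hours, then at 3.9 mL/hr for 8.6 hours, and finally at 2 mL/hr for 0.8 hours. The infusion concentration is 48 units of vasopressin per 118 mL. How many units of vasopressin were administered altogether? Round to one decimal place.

Concentration = 48 units ÷ 118 mL = 0.4067797 units/mL
Stage 1: 6.6 mL/hr × 7.5 hr = 49.5 mL → 49.5 mL × 0.4067797 units/mL = 20.13559 units
Stage 2: 3.9 mL/hr × 8.6 hr = 33.54 mL → 33.54 mL × 0.4067797 units/mL = 13.64339 units
Stage 3: 2 mL/hr × 0.8 hr = 1.6 mL → 1.6 mL × 0.4067797 units/mL = 0.6508475 units
Total = 20.13559 + 13.64339 + 0.6508475 = 34.42983 units

34.4 units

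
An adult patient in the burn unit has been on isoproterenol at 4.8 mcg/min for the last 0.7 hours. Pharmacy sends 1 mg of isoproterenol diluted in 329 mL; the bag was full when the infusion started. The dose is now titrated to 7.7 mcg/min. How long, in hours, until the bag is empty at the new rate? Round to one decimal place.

1.7 hours

Initial rate:
4.8 mcg/min × 60 min/hr = 288 mcg/hr
Concentration = 1 mg ÷ 329 mL = 0.003039514 mg/mL = 3.039514 mcg/mL
Rate = 288 mcg/hr ÷ 3.039514 mcg/mL = 94.752 mL/hr
Volume infused so far = 94.752 mL/hr × 0.7 hr = 66.3264 mL
Volume remaining = 329 − 66.3264 = 262.6736 mL
New rate:
7.7 mcg/min × 60 min/hr = 462 mcg/hr
Rate = 462 mcg/hr ÷ 3.039514 mcg/mL = 151.998 mL/hr
Time remaining = 262.6736 mL ÷ 151.998 mL/hr = 1.728139 hr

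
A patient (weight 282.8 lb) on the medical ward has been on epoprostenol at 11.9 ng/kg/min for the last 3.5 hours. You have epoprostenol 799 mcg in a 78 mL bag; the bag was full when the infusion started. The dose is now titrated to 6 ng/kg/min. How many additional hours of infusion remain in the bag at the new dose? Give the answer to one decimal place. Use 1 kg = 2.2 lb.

10.3 hours

Initial rate:
Weight = 282.8 lb ÷ 2.2 lb/kg = 128.5455 kg
Dose = 11.9 ng/kg/min × 128.5455 kg = 1529.691 ng/min
1529.691 ng/min × 60 min/hr = 91781.45 ng/hr
Concentration = 799 mcg ÷ 78 mL = 10.24359 mcg/mL = 10243.59 ng/mL
Rate = 91781.45 ng/hr ÷ 10243.59 ng/mL = 8.959892 mL/hr
Volume infused so far = 8.959892 mL/hr × 3.5 hr = 31.35962 mL
Volume remaining = 78 − 31.35962 = 46.64038 mL
New rate:
Dose = 6 ng/kg/min × 128.5455 kg = 771.2727 ng/min
771.2727 ng/min × 60 min/hr = 46276.36 ng/hr
Rate = 46276.36 ng/hr ÷ 10243.59 ng/mL = 4.517592 mL/hr
Time remaining = 46.64038 mL ÷ 4.517592 mL/hr = 10.32417 hr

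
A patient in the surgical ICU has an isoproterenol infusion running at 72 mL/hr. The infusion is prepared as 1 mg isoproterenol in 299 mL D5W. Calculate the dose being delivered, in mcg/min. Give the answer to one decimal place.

Concentration = 1 mg ÷ 299 mL = 0.003344482 mg/mL = 3.344482 mcg/mL
Drug rate = 72 mL/hr × 3.344482 mcg/mL = 240.8027 mcg/hr
240.8027 mcg/hr ÷ 60 min/hr = 4.013378 mcg/min

4.0 mcg/min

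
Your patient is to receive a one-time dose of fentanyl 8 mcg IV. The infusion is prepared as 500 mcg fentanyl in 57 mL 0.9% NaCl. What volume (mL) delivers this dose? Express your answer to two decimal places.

0.91 mL

Concentration = 500 mcg ÷ 57 mL = 8.77193 mcg/mL
Volume = 8 mcg ÷ 8.77193 mcg/mL = 0.912 mL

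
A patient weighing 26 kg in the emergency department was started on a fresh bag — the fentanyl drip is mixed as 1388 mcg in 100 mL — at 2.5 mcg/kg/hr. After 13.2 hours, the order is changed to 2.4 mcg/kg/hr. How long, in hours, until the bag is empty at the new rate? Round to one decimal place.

Initial rate:
Dose = 2.5 mcg/kg/hr × 26 kg = 65 mcg/hr
Concentration = 1388 mcg ÷ 100 mL = 13.88 mcg/mL
Rate = 65 mcg/hr ÷ 13.88 mcg/mL = 4.682997 mL/hr
Volume infused so far = 4.682997 mL/hr × 13.2 hr = 61.81556 mL
Volume remaining = 100 − 61.81556 = 38.18444 mL
New rate:
Dose = 2.4 mcg/kg/hr × 26 kg = 62.4 mcg/hr
Rate = 62.4 mcg/hr ÷ 13.88 mcg/mL = 4.495677 mL/hr
Time remaining = 38.18444 mL ÷ 4.495677 mL/hr = 8.49359 hr

8.5 hours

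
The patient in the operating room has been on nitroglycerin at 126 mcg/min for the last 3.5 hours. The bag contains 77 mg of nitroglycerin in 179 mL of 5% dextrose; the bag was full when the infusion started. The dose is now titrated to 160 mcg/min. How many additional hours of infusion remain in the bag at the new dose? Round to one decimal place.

Initial rate:
126 mcg/min × 60 min/hr = 7560 mcg/hr
Concentration = 77 mg ÷ 179 mL = 0.4301676 mg/mL = 430.1676 mcg/mL
Rate = 7560 mcg/hr ÷ 430.1676 mcg/mL = 17.57455 mL/hr
Volume infused so far = 17.57455 mL/hr × 3.5 hr = 61.51091 mL
Volume remaining = 179 − 61.51091 = 117.4891 mL
New rate:
160 mcg/min × 60 min/hr = 9600 mcg/hr
Rate = 9600 mcg/hr ÷ 430.1676 mcg/mL = 22.31688 mL/hr
Time remaining = 117.4891 mL ÷ 22.31688 mL/hr = 5.264583 hr

5.3 hours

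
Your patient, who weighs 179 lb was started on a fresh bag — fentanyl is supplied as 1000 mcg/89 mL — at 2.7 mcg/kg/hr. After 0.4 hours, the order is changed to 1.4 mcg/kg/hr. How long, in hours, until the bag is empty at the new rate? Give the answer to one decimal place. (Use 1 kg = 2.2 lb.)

Initial rate:
Weight = 179 lb ÷ 2.2 lb/kg = 81.36364 kg
Dose = 2.7 mcg/kg/hr × 81.36364 kg = 219.6818 mcg/hr
Concentration = 1000 mcg ÷ 89 mL = 11.23596 mcg/mL
Rate = 219.6818 mcg/hr ÷ 11.23596 mcg/mL = 19.55168 mL/hr
Volume infused so far = 19.55168 mL/hr × 0.4 hr = 7.820673 mL
Volume remaining = 89 − 7.820673 = 81.17933 mL
New rate:
Dose = 1.4 mcg/kg/hr × 81.36364 kg = 113.9091 mcg/hr
Rate = 113.9091 mcg/hr ÷ 11.23596 mcg/mL = 10.13791 mL/hr
Time remaining = 81.17933 mL ÷ 10.13791 mL/hr = 8.007502 hr

8.0 hours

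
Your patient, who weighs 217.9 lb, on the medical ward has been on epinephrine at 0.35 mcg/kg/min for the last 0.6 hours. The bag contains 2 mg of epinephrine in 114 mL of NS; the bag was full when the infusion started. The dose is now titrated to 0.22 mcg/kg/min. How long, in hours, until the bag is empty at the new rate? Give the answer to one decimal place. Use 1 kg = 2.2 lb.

0.6 hours

Initial rate:
Weight = 217.9 lb ÷ 2.2 lb/kg = 99.04545 kg
Dose = 0.35 mcg/kg/min × 99.04545 kg = 34.66591 mcg/min
34.66591 mcg/min × 60 min/hr = 2079.955 mcg/hr
Concentration = 2 mg ÷ 114 mL = 0.01754386 mg/mL = 17.54386 mcg/mL
Rate = 2079.955 mcg/hr ÷ 17.54386 mcg/mL = 118.5574 mL/hr
Volume infused so far = 118.5574 mL/hr × 0.6 hr = 71.13445 mL
Volume remaining = 114 − 71.13445 = 42.86555 mL
New rate:
Dose = 0.22 mcg/kg/min × 99.04545 kg = 21.79 mcg/min
21.79 mcg/min × 60 min/hr = 1307.4 mcg/hr
Rate = 1307.4 mcg/hr ÷ 17.54386 mcg/mL = 74.5218 mL/hr
Time remaining = 42.86555 mL ÷ 74.5218 mL/hr = 0.5752083 hr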